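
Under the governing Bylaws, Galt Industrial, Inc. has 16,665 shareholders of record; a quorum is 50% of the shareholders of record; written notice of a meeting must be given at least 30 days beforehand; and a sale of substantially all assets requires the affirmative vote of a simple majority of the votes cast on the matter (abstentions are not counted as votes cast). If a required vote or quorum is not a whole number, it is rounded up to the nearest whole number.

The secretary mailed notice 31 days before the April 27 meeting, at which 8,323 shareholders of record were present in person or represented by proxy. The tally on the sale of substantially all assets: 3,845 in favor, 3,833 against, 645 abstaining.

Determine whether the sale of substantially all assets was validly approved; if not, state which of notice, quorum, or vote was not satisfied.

Invalid — quorum requirement not satisfied.

Notice: 31 days given; 30 required. Satisfied.
Quorum: 50% of 16,665 = 8,332.50, rounded up to 8,333; 8,323 present. Not satisfied.
Vote: requires a majority of the votes cast (8,323 − 645 abstaining = 7,678); a majority of 7678 is 3840, so 3,840 needed; 3,845 in favor. Satisfied.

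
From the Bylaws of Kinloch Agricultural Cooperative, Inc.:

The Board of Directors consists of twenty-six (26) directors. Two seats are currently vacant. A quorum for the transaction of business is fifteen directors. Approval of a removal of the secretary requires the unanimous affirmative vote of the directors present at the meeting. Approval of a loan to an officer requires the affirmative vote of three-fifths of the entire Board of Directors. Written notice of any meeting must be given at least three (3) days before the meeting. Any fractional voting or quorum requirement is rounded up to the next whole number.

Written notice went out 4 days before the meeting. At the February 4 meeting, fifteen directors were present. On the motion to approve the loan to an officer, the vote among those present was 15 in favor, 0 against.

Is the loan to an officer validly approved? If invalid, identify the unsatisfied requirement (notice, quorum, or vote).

Invalid — vote requirement not satisfied.

Notice: 4 days given; 3 required (4 ≥ 3). Satisfied.
Quorum: 15 present; quorum is 15. Satisfied.
Vote: the loan to an officer requires three-fifths of the entire Board of Directors (26). 3/5 of 26 = 15.60, rounded up to 16, so 16 affirmative votes are needed; 15 voted in favor. Not satisfied.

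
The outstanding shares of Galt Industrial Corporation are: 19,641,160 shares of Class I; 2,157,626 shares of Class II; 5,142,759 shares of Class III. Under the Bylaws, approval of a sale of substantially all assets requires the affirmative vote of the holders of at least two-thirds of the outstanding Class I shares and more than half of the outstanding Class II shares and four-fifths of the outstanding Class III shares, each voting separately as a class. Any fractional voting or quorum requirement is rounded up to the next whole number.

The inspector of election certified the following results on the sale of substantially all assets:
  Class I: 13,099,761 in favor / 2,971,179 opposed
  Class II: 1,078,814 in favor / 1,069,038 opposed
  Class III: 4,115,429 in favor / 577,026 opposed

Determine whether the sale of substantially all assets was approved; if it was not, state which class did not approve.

Class I: 2/3 of 19641160 = 13094106.67, rounded up to 13094107; 13,094,107 required, 13,099,761 in favor — approved.
Class II: a majority of 2157626 is 1078814; 1,078,814 required, 1,078,814 in favor — approved.
Class III: 4/5 of 5142759 = 4114207.20, rounded up to 4114208; 4,114,208 required, 4,115,429 in favor — approved.

Approved — every class gave the required vote.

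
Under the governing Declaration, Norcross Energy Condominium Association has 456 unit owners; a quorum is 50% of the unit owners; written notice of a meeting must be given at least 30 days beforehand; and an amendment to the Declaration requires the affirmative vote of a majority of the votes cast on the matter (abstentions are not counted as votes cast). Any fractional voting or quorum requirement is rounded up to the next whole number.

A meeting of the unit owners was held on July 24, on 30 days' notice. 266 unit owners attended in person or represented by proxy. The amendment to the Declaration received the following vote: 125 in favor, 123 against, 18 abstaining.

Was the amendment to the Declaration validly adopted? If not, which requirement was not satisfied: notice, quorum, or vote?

Valid — all requirements satisfied.

Notice: 30 days given; 30 required. Satisfied.
Quorum: 50% of 456 = 228; 266 present. Satisfied.
Vote: requires a majority of the votes cast (266 − 18 abstaining = 248); a majority of 248 is 125, so 125 needed; 125 in favor. Satisfied.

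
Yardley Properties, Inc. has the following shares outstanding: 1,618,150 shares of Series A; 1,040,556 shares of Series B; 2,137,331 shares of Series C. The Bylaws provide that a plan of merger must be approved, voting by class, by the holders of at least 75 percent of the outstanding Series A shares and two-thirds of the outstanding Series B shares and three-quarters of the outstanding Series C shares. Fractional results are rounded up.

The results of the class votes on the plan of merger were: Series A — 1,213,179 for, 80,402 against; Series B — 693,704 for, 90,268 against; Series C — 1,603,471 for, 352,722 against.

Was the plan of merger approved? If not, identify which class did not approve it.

Not approved — the Series A shares did not give the required vote.

Series A: 3/4 of 1618150 = 1213612.50, rounded up to 1213613; 1,213,613 required, 1,213,179 in favor — not approved.
Series B: 2/3 of 1040556 = 693704; 693,704 required, 693,704 in favor — approved.
Series C: 3/4 of 2137331 = 1602998.25, rounded up to 1602999; 1,602,999 required, 1,603,471 in favor — approved.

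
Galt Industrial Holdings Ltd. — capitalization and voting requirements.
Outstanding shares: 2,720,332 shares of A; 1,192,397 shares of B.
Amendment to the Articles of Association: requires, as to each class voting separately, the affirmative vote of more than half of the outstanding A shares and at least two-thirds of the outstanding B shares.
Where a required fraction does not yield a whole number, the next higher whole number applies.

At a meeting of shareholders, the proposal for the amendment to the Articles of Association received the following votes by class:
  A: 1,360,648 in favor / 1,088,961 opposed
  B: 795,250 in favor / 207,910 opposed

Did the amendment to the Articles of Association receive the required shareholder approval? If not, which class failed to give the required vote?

A: a majority of 2720332 is 1360167; 1,360,167 required, 1,360,648 in favor — approved.
B: 2/3 of 1192397 = 794931.33, rounded up to 794932; 794,932 required, 795,250 in favor — approved.

Approved — every class gave the required vote.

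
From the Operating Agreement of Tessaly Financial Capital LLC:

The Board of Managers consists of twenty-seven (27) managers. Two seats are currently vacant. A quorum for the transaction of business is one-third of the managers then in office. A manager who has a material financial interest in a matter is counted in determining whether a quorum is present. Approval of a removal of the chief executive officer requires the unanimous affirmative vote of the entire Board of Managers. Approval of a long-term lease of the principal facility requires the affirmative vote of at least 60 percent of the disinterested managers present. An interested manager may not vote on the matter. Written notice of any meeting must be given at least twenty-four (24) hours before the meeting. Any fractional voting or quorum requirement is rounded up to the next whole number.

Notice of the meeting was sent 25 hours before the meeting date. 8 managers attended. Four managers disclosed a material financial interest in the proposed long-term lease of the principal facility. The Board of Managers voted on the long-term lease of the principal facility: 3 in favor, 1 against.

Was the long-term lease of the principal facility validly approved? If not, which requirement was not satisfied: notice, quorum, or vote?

Notice: 25 hours given; 24 required (25 ≥ 24). Satisfied.
Quorum: 8 present (interested managers count toward quorum); quorum is 9. Not satisfied.
Vote: the long-term lease of the principal facility requires three-fifths of the disinterested managers present (8 − 4 = 4). 3/5 of 4 = 2.40, rounded up to 3, so 3 affirmative votes are needed; 3 voted in favor. Satisfied. (Moot — without a quorum no business can be validly transacted.)

Invalid — quorum requirement not satisfied.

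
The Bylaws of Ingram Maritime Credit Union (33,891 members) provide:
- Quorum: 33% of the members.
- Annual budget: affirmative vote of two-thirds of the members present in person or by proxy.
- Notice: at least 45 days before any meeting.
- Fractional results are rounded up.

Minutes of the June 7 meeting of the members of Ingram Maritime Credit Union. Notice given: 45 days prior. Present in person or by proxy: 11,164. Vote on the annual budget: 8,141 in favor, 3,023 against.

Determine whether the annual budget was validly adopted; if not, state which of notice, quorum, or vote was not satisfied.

Notice: 45 days given; 45 required. Satisfied.
Quorum: 33% of 33,891 = 11,184.03, rounded up to 11,185; 11,164 present. Not satisfied.
Vote: requires two-thirds of those present (11,164); 2/3 of 11164 = 7442.67, rounded up to 7443, so 7,443 needed; 8,141 in favor. Satisfied.

Invalid — quorum requirement not satisfied.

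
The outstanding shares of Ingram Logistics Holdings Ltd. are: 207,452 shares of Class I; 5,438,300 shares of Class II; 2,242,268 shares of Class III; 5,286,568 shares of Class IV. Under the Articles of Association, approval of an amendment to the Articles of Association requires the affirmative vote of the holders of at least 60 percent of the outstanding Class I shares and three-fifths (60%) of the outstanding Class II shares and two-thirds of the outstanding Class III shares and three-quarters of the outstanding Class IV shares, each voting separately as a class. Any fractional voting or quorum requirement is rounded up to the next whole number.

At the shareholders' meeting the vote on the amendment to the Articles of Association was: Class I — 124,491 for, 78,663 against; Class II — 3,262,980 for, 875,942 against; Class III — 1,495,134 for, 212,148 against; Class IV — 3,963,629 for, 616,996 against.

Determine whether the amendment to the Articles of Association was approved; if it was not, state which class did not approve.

Not approved — the Class IV shares did not give the required vote.

Class I: 3/5 of 207452 = 124471.20, rounded up to 124472; 124,472 required, 124,491 in favor — approved.
Class II: 3/5 of 5438300 = 3262980; 3,262,980 required, 3,262,980 in favor — approved.
Class III: 2/3 of 2242268 = 1494845.33, rounded up to 1494846; 1,494,846 required, 1,495,134 in favor — approved.
Class IV: 3/4 of 5286568 = 3964926; 3,964,926 required, 3,963,629 in favor — not approved.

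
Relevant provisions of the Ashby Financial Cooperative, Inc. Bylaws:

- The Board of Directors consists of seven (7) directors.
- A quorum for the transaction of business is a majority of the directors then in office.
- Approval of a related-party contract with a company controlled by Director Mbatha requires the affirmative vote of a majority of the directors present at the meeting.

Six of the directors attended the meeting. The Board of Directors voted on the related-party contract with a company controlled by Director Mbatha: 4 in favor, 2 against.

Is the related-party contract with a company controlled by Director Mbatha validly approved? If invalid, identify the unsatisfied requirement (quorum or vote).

Valid — all requirements satisfied.

Quorum: 6 present; quorum is 4. Satisfied.
Vote: the related-party contract with a company controlled by Director Mbatha requires a majority of the directors present (6). A majority of 6 is 4, so 4 affirmative votes are needed; 4 voted in favor. Satisfied.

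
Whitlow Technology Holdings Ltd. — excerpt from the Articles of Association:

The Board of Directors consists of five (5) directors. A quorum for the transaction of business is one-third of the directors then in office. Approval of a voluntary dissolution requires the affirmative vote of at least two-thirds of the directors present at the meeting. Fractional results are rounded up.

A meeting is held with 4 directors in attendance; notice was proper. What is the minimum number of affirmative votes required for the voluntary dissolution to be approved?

The voluntary dissolution requires two-thirds of the directors present (4).
2/3 of 4 = 2.67, rounded up to 3.

3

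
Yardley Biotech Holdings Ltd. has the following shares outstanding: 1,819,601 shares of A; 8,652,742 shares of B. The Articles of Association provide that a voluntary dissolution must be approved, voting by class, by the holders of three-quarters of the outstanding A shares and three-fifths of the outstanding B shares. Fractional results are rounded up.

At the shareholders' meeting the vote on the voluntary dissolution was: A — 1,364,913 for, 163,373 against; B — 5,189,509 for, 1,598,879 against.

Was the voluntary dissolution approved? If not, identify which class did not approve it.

Not approved — the B shares did not give the required vote.

A: 3/4 of 1819601 = 1364700.75, rounded up to 1364701; 1,364,701 required, 1,364,913 in favor — approved.
B: 3/5 of 8652742 = 5191645.20, rounded up to 5191646; 5,191,646 required, 5,189,509 in favor — not approved.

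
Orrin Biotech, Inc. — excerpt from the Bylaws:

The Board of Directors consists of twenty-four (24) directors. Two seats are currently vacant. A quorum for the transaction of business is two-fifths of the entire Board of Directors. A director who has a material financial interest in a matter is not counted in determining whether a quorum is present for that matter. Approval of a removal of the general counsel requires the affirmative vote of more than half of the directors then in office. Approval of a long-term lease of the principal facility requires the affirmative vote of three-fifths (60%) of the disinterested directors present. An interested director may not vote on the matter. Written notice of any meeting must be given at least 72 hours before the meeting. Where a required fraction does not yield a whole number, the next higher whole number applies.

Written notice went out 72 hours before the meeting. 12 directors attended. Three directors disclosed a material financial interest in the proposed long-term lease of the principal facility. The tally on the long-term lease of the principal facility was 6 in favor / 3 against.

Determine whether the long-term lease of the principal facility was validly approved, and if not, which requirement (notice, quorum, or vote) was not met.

Invalid — quorum requirement not satisfied.

Notice: 72 hours given; 72 required (72 ≥ 72). Satisfied.
Quorum: 12 present, but the 3 interested directors do not count, leaving 9. Quorum is 10. Not satisfied.
Vote: the long-term lease of the principal facility requires three-fifths of the disinterested directors present (12 − 3 = 9). 3/5 of 9 = 5.40, rounded up to 6, so 6 affirmative votes are needed; 6 voted in favor. Satisfied. (Moot — without a quorum no business can be validly transacted.)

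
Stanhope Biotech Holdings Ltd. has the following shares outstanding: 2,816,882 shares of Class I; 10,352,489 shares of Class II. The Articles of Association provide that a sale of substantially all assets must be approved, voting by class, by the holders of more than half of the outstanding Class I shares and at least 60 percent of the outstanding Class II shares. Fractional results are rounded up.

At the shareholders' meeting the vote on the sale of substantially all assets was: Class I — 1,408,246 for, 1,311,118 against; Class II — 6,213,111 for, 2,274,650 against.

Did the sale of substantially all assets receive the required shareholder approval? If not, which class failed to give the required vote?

Not approved — the Class I shares did not give the required vote.

Class I: a majority of 2816882 is 1408442; 1,408,442 required, 1,408,246 in favor — not approved.
Class II: 3/5 of 10352489 = 6211493.40, rounded up to 6211494; 6,211,494 required, 6,213,111 in favor — approved.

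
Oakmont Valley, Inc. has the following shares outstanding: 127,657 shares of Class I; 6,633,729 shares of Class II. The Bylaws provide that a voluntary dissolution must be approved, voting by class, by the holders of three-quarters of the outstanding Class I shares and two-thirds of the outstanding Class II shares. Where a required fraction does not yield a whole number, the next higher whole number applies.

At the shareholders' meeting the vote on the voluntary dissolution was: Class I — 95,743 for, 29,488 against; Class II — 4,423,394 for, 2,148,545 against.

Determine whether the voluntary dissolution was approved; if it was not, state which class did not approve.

Class I: 3/4 of 127657 = 95742.75, rounded up to 95743; 95,743 required, 95,743 in favor — approved.
Class II: 2/3 of 6633729 = 4422486; 4,422,486 required, 4,423,394 in favor — approved.

Approved — every class gave the required vote.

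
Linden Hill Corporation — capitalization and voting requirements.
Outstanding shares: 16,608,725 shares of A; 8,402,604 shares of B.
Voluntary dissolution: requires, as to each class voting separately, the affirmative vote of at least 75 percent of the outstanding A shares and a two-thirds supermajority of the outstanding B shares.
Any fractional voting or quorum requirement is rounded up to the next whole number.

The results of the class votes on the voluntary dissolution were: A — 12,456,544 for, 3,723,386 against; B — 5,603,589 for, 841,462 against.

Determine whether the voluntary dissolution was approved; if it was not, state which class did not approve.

Approved — every class gave the required vote.

A: 3/4 of 16608725 = 12456543.75, rounded up to 12456544; 12,456,544 required, 12,456,544 in favor — approved.
B: 2/3 of 8402604 = 5601736; 5,601,736 required, 5,603,589 in favor — approved.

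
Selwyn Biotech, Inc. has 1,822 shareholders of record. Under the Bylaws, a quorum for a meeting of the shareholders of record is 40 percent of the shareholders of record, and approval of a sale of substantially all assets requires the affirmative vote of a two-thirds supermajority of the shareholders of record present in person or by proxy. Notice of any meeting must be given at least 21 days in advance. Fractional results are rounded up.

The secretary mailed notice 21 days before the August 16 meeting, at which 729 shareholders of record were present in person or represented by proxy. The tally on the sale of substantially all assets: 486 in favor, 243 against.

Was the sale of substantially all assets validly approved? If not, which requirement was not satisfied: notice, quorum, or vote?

Notice: 21 days given; 21 required. Satisfied.
Quorum: 40% of 1,822 = 728.80, rounded up to 729; 729 present. Satisfied.
Vote: requires two-thirds of those present (729); 2/3 of 729 = 486, so 486 needed; 486 in favor. Satisfied.

Valid — all requirements satisfied.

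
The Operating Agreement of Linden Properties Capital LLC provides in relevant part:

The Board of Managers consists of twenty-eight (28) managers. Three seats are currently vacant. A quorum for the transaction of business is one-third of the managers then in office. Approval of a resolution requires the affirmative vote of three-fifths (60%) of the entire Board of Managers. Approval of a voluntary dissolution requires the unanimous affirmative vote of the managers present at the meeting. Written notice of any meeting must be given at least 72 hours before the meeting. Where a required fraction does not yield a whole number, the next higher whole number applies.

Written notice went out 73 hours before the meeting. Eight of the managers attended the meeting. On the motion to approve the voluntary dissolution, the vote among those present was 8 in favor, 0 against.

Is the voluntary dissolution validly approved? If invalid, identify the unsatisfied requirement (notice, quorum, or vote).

Notice: 73 hours given; 72 required (73 ≥ 72). Satisfied.
Quorum: 8 present; quorum is 9. Not satisfied.
Vote: the voluntary dissolution requires the unanimous vote of the managers present (8). Unanimous means all 8, so 8 affirmative votes are needed; 8 voted in favor. Satisfied. (Moot — without a quorum no business can be validly transacted.)

Invalid — quorum requirement not satisfied.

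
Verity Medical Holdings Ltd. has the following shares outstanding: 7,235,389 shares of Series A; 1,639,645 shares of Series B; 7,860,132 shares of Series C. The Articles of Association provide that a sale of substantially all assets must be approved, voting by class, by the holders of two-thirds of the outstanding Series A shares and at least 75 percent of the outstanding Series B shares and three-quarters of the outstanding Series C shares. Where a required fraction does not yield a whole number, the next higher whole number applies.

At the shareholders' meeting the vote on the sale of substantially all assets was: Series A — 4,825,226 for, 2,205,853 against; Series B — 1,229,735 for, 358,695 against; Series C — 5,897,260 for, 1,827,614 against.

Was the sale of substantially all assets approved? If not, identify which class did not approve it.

Approved — every class gave the required vote.

Series A: 2/3 of 7235389 = 4823592.67, rounded up to 4823593; 4,823,593 required, 4,825,226 in favor — approved.
Series B: 3/4 of 1639645 = 1229733.75, rounded up to 1229734; 1,229,734 required, 1,229,735 in favor — approved.
Series C: 3/4 of 7860132 = 5895099; 5,895,099 required, 5,897,260 in favor — approved.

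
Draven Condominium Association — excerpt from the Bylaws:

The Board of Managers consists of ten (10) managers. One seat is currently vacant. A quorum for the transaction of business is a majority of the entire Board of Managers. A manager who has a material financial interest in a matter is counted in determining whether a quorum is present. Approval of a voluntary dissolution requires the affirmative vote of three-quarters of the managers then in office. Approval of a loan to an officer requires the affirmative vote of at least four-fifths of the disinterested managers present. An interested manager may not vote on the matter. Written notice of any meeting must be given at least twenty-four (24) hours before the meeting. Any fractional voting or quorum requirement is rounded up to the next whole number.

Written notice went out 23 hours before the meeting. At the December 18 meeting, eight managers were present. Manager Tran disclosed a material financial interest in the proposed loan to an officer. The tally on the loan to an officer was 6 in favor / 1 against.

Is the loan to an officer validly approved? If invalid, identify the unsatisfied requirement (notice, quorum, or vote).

Invalid — notice requirement not satisfied.

Notice: 23 hours given; 24 required (23 < 24). Not satisfied.
Quorum: 8 present (interested managers count toward quorum); quorum is 6. Satisfied.
Vote: the loan to an officer requires four-fifths of the disinterested managers present (8 − 1 = 7). 4/5 of 7 = 5.60, rounded up to 6, so 6 affirmative votes are needed; 6 voted in favor. Satisfied.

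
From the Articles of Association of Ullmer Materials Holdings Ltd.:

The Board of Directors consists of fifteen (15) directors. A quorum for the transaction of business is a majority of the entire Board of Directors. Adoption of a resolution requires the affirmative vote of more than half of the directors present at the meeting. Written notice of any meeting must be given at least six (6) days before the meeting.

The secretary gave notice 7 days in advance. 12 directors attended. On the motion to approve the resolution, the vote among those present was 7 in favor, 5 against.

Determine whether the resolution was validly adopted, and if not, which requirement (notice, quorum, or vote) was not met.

Valid — all requirements satisfied.

Notice: 7 days given; 6 required (7 ≥ 6). Satisfied.
Quorum: 12 present; quorum is 8. Satisfied.
Vote: the resolution requires a majority of the directors present (12). A majority of 12 is 7, so 7 affirmative votes are needed; 7 voted in favor. Satisfied.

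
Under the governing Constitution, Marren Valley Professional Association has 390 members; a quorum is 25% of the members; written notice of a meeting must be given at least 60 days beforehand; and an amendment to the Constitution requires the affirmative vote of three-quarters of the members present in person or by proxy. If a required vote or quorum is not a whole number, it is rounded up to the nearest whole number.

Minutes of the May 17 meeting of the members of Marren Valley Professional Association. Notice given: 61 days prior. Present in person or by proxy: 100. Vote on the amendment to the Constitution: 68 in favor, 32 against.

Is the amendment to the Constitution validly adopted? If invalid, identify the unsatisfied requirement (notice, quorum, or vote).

Invalid — vote requirement not satisfied.

Notice: 61 days given; 60 required. Satisfied.
Quorum: 25% of 390 = 97.50, rounded up to 98; 100 present. Satisfied.
Vote: requires three-fourths of those present (100); 3/4 of 100 = 75, so 75 needed; 68 in favor. Not satisfied.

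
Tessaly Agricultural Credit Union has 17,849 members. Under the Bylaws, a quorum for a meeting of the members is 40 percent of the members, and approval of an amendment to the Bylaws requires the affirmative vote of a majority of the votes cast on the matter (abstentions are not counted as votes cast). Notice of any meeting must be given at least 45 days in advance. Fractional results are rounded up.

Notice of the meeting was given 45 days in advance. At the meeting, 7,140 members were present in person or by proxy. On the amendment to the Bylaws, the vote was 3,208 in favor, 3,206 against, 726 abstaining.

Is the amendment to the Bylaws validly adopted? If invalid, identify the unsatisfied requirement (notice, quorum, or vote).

Notice: 45 days given; 45 required. Satisfied.
Quorum: 40% of 17,849 = 7,139.60, rounded up to 7,140; 7,140 present. Satisfied.
Vote: requires a majority of the votes cast (7,140 − 726 abstaining = 6,414); a majority of 6414 is 3208, so 3,208 needed; 3,208 in favor. Satisfied.

Valid — all requirements satisfied.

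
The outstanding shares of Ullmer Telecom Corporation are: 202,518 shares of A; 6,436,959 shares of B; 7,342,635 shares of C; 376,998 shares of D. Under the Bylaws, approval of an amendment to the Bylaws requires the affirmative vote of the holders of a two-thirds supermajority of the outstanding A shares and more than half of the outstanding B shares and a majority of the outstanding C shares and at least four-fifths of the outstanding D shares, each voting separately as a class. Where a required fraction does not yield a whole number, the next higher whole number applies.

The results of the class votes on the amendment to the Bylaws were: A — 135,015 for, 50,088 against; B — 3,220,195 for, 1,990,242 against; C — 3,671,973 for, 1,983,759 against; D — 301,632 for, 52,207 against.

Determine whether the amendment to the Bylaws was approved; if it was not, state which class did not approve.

Approved — every class gave the required vote.

A: 2/3 of 202518 = 135012; 135,012 required, 135,015 in favor — approved.
B: a majority of 6436959 is 3218480; 3,218,480 required, 3,220,195 in favor — approved.
C: a majority of 7342635 is 3671318; 3,671,318 required, 3,671,973 in favor — approved.
D: 4/5 of 376998 = 301598.40, rounded up to 301599; 301,599 required, 301,632 in favor — approved.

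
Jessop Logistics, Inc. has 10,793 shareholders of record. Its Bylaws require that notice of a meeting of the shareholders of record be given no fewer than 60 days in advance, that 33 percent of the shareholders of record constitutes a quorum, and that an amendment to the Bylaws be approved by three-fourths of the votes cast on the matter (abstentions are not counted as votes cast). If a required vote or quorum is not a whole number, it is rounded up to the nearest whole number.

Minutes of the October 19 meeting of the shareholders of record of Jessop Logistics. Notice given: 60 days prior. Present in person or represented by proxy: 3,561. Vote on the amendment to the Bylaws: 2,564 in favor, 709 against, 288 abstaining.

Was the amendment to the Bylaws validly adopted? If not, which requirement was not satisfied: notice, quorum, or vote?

Notice: 60 days given; 60 required. Satisfied.
Quorum: 33% of 10,793 = 3,561.69, rounded up to 3,562; 3,561 present. Not satisfied.
Vote: requires three-fourths of the votes cast (3,561 − 288 abstaining = 3,273); 3/4 of 3273 = 2454.75, rounded up to 2455, so 2,455 needed; 2,564 in favor. Satisfied.

Invalid — quorum requirement not satisfied.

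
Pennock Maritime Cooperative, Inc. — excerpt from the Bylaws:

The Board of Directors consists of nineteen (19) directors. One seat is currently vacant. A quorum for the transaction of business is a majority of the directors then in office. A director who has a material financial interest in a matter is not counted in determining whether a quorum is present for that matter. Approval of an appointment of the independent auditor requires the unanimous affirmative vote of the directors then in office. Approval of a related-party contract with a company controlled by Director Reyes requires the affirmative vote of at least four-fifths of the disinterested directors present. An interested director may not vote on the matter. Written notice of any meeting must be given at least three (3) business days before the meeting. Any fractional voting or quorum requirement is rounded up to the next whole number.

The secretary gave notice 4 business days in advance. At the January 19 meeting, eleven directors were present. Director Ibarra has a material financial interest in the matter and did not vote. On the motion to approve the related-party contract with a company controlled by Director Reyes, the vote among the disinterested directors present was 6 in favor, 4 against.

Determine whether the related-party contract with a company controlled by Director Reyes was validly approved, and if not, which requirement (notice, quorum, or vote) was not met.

Notice: 4 business days given; 3 required (4 ≥ 3). Satisfied.
Quorum: 11 present, but the 1 interested director does not count, leaving 10. Quorum is 10. Satisfied.
Vote: the related-party contract with a company controlled by Director Reyes requires four-fifths of the disinterested directors present (11 − 1 = 10). 4/5 of 10 = 8, so 8 affirmative votes are needed; 6 voted in favor. Not satisfied.

Invalid — vote requirement not satisfied.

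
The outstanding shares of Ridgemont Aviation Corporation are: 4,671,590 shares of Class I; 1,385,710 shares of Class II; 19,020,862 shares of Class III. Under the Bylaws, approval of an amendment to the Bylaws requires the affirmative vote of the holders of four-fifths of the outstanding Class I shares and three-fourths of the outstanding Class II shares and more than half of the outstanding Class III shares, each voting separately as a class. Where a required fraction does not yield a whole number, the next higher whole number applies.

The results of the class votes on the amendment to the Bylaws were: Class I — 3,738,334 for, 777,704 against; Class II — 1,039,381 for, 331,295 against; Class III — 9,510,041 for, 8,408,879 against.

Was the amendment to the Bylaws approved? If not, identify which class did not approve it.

Not approved — the Class III shares did not give the required vote.

Class I: 4/5 of 4671590 = 3737272; 3,737,272 required, 3,738,334 in favor — approved.
Class II: 3/4 of 1385710 = 1039282.50, rounded up to 1039283; 1,039,283 required, 1,039,381 in favor — approved.
Class III: a majority of 19020862 is 9510432; 9,510,432 required, 9,510,041 in favor — not approved.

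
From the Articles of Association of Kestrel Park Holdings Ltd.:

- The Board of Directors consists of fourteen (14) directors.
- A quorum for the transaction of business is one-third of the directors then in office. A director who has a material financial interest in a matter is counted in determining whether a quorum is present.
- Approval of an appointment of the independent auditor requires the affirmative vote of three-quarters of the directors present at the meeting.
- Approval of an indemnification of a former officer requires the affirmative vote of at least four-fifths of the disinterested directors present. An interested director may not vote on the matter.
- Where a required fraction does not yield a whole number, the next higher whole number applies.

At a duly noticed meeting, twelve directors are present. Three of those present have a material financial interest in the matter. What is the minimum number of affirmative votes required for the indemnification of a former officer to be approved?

8

The indemnification of a former officer requires four-fifths of the disinterested directors present (12 − 3 = 9).
4/5 of 9 = 7.20, rounded up to 8.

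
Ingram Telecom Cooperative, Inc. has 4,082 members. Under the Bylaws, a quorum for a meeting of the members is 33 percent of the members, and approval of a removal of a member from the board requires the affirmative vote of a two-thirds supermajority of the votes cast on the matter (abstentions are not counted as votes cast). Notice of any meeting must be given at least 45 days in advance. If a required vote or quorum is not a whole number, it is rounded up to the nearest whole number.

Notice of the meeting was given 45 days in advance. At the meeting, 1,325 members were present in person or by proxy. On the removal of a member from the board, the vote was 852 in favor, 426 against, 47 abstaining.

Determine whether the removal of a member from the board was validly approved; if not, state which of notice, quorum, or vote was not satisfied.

Invalid — quorum requirement not satisfied.

Notice: 45 days given; 45 required. Satisfied.
Quorum: 33% of 4,082 = 1,347.06, rounded up to 1,348; 1,325 present. Not satisfied.
Vote: requires two-thirds of the votes cast (1,325 − 47 abstaining = 1,278); 2/3 of 1278 = 852, so 852 needed; 852 in favor. Satisfied.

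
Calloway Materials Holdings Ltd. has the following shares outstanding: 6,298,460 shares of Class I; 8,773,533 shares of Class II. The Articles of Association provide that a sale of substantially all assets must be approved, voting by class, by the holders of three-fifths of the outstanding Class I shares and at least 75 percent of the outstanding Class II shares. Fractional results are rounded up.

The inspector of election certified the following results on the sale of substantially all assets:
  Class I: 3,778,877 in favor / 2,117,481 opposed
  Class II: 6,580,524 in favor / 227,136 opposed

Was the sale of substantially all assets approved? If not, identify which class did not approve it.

Not approved — the Class I shares did not give the required vote.

Class I: 3/5 of 6298460 = 3779076; 3,779,076 required, 3,778,877 in favor — not approved.
Class II: 3/4 of 8773533 = 6580149.75, rounded up to 6580150; 6,580,150 required, 6,580,524 in favor — approved.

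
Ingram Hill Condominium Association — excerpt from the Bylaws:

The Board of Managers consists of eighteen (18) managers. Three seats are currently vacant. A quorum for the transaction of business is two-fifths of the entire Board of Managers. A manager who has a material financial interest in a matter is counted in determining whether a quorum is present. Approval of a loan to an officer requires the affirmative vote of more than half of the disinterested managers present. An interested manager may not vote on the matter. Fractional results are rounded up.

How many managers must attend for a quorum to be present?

2/5 of 18 = 7.20, rounded up to 8.

8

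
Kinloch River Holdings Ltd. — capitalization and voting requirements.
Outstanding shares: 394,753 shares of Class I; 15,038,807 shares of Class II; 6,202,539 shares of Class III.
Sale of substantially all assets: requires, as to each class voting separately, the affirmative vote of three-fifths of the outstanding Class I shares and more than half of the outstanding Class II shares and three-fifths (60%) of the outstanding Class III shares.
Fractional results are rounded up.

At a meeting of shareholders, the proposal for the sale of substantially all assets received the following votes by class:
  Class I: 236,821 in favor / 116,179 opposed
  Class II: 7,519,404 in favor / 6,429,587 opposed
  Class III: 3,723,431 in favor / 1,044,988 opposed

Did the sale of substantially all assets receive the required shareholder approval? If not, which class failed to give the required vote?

Class I: 3/5 of 394753 = 236851.80, rounded up to 236852; 236,852 required, 236,821 in favor — not approved.
Class II: a majority of 15038807 is 7519404; 7,519,404 required, 7,519,404 in favor — approved.
Class III: 3/5 of 6202539 = 3721523.40, rounded up to 3721524; 3,721,524 required, 3,723,431 in favor — approved.

Not approved — the Class I shares did not give the required vote.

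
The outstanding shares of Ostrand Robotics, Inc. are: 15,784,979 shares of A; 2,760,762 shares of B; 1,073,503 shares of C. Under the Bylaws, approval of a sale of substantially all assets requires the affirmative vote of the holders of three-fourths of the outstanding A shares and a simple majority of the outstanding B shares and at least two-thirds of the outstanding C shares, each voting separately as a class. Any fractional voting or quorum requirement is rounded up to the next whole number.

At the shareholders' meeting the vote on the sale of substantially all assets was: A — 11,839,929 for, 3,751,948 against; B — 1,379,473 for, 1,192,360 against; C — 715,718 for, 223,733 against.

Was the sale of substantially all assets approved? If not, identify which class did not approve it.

A: 3/4 of 15784979 = 11838734.25, rounded up to 11838735; 11,838,735 required, 11,839,929 in favor — approved.
B: a majority of 2760762 is 1380382; 1,380,382 required, 1,379,473 in favor — not approved.
C: 2/3 of 1073503 = 715668.67, rounded up to 715669; 715,669 required, 715,718 in favor — approved.

Not approved — the B shares did not give the required vote.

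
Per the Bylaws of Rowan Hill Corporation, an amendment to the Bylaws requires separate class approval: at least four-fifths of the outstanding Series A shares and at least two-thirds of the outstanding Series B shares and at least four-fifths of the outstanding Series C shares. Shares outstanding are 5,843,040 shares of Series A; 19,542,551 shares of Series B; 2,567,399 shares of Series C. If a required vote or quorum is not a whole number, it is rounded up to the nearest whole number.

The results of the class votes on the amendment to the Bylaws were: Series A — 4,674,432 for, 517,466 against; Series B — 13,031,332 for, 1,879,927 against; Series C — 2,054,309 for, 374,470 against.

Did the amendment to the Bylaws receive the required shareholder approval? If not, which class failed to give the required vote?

Approved — every class gave the required vote.

Series A: 4/5 of 5843040 = 4674432; 4,674,432 required, 4,674,432 in favor — approved.
Series B: 2/3 of 19542551 = 13028367.33, rounded up to 13028368; 13,028,368 required, 13,031,332 in favor — approved.
Series C: 4/5 of 2567399 = 2053919.20, rounded up to 2053920; 2,053,920 required, 2,054,309 in favor — approved.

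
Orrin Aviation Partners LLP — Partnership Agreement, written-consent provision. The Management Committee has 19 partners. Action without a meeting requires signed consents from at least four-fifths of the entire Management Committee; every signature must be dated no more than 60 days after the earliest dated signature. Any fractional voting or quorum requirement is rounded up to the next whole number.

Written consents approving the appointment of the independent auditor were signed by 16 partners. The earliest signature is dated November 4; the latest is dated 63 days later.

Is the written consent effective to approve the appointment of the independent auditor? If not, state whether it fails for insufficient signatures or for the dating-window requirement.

Signatures required: at least four-fifths of 19 — 4/5 of 19 = 15.20, rounded up to 16, so 16 needed; 16 signed. Sufficient.
Dating window: the latest signature is 63 days after the earliest; the limit is 60 days. Outside the window.

Not effective — dating-window requirement not satisfied.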